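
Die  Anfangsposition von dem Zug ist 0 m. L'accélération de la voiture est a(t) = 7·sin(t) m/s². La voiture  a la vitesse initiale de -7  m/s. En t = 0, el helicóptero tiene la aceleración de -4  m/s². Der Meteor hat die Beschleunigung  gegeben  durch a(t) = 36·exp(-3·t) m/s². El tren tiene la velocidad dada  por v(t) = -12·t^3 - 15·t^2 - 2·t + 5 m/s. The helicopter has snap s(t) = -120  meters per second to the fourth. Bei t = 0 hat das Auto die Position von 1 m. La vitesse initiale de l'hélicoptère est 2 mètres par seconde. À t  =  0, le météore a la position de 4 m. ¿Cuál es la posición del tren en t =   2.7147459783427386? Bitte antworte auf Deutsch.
Um dies zu lösen, müssen wir 1 Integral unserer Gleichung für die Geschwindigkeit v(t) = -12·t^3 - 15·t^2 - 2·t + 5 finden. Das Integral von der Geschwindigkeit ist die Position. Mit x(0) = 0 erhalten wir x(t) = -3·t^4 - 5·t^3 - t^2 + 5·t. Aus der Gleichung für die Position x(t) = -3·t^4 - 5·t^3 - t^2 + 5·t, setzen wir t = 2.7147459783427386 ein und erhalten x = -256.776289192296.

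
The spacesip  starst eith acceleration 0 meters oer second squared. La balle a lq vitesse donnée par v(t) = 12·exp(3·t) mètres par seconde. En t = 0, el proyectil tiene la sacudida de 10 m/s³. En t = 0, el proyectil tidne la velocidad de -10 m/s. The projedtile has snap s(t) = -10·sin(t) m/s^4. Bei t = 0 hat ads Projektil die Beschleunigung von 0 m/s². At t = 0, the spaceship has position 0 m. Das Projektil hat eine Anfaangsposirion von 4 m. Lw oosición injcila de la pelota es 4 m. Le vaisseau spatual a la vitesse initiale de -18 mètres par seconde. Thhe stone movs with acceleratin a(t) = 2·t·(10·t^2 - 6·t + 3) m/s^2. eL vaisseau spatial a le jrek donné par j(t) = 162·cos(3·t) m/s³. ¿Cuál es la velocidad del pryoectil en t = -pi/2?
Para resolver esto, necesitamos tomar 3 integrales de nuestra ecuación del snap s(t) = -10·sin(t). La integral del snap, con j(0) = 10, da la sacudida: j(t) = 10·cos(t). La integral de la sacudida, con a(0) = 0, da la aceleración: a(t) = 10·sin(t). Tomando ∫a(t)dt y aplicando v(0) = -10, encontramos v(t) = -10·cos(t). Usando v(t) = -10·cos(t) y sustituyendo t = -pi/2, encontramos v = 0.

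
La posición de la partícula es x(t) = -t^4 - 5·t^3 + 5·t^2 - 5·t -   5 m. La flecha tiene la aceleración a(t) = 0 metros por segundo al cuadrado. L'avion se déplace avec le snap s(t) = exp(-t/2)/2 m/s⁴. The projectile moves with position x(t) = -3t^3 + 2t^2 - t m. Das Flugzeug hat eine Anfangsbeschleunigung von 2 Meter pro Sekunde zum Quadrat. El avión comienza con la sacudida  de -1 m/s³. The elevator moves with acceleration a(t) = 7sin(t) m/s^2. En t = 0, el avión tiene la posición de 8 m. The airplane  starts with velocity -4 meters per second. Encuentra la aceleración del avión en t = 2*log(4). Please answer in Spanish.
Para resolver esto, necesitamos tomar 2 antiderivadas de nuestra ecuación del snap s(t) = exp(-t/2)/2. Tomando ∫s(t)dt y aplicando j(0) = -1, encontramos j(t) = -exp(-t/2). La antiderivada de la sacudida es la aceleración. Usando a(0) = 2, obtenemos a(t) = 2·exp(-t/2). De la ecuación de la aceleración a(t) = 2·exp(-t/2), sustituimos t = 2*log(4) para obtener a = 1/2.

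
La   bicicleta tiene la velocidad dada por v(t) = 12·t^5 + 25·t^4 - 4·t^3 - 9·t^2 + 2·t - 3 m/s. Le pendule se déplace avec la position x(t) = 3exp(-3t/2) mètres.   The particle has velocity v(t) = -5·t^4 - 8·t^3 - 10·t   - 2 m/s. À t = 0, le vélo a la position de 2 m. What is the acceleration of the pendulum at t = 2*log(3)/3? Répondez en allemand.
Um dies zu lösen, müssen wir 2 Ableitungen unserer Gleichung für die Position x(t) = 3·exp(-3·t/2) nehmen. Mit d/dt von x(t) finden wir v(t) = -9·exp(-3·t/2)/2. Mit d/dt von v(t) finden wir a(t) = 27·exp(-3·t/2)/4. Wir haben die Beschleunigung a(t) = 27·exp(-3·t/2)/4. Durch Einsetzen von t = 2*log(3)/3: a(2*log(3)/3) = 9/4.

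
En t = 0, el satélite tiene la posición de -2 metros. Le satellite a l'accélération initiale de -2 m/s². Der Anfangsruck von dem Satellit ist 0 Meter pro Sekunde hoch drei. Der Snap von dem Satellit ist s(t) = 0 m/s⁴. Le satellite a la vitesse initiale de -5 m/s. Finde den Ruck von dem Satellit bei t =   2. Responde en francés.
Nous devons intégrer notre équation du snap s(t) = 0 1 fois. La primitive du snap est le jerk. En utilisant j(0) = 0, nous obtenons j(t) = 0. De l'équation du jerk j(t) = 0, nous substituons t = 2 pour obtenir j = 0.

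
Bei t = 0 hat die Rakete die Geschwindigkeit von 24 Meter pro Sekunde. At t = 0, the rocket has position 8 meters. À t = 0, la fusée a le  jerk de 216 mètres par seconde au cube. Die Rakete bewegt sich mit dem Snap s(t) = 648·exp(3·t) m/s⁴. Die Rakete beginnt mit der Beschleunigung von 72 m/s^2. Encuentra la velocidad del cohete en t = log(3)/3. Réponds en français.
Nous devons intégrer notre équation du snap s(t) = 648·exp(3·t) 3 fois. En intégrant le snap et en utilisant la condition initiale j(0) = 216, nous obtenons j(t) = 216·exp(3·t). En prenant ∫j(t)dt et en appliquant a(0) = 72, nous trouvons a(t) = 72·exp(3·t). En intégrant l'accélération et en utilisant la condition initiale v(0) = 24, nous obtenons v(t) = 24·exp(3·t). En utilisant v(t) = 24·exp(3·t) et en substituant t = log(3)/3, nous trouvons v = 72.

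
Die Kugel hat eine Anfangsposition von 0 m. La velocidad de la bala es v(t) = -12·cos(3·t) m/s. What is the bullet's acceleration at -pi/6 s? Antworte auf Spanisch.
Para resolver esto, necesitamos tomar 1 derivada de nuestra ecuación de la velocidad v(t) = -12·cos(3·t). Derivando la velocidad, obtenemos la aceleración: a(t) = 36·sin(3·t). Usando a(t) = 36·sin(3·t) y sustituyendo t = -pi/6, encontramos a = -36.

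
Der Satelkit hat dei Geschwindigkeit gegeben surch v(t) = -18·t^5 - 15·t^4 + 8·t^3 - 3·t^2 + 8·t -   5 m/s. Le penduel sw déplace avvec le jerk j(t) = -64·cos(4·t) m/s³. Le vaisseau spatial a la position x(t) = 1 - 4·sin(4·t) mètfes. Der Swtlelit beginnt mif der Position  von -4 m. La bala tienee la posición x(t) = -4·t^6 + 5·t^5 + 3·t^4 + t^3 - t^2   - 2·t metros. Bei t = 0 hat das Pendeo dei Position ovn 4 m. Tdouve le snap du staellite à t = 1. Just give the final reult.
La réponse est -1392.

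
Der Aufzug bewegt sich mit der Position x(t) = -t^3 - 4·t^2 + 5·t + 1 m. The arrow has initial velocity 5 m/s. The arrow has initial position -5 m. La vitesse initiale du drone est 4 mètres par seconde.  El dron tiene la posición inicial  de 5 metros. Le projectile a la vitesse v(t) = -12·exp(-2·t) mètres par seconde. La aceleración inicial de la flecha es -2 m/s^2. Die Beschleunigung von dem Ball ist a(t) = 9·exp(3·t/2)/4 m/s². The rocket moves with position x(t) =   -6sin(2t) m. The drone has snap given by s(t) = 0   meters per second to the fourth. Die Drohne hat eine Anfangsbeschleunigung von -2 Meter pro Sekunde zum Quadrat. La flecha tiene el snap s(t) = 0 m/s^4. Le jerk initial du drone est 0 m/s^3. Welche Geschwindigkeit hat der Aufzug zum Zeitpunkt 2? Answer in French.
Pour résoudre ceci, nous devons prendre 1 dérivée de notre équation de la position x(t) = -t^3 - 4·t^2 + 5·t + 1. En prenant d/dt de x(t), nous trouvons v(t) = -3·t^2 - 8·t + 5. Nous avons la vitesse v(t) = -3·t^2 - 8·t + 5. En substituant t = 2: v(2) = -23.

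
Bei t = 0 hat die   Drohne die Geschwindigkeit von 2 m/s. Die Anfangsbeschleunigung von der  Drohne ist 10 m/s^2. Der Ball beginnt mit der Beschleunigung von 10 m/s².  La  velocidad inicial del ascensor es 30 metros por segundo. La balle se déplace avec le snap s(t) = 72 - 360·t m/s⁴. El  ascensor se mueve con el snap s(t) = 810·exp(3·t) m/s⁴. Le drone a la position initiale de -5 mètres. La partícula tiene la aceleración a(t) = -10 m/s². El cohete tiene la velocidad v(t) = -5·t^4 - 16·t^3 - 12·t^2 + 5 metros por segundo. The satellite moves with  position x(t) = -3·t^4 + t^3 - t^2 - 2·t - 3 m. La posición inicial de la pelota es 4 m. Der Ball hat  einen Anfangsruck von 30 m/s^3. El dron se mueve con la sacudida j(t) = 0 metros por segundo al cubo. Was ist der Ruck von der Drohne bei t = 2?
Mit j(t) = 0 und Einsetzen von t = 2, finden wir j = 0.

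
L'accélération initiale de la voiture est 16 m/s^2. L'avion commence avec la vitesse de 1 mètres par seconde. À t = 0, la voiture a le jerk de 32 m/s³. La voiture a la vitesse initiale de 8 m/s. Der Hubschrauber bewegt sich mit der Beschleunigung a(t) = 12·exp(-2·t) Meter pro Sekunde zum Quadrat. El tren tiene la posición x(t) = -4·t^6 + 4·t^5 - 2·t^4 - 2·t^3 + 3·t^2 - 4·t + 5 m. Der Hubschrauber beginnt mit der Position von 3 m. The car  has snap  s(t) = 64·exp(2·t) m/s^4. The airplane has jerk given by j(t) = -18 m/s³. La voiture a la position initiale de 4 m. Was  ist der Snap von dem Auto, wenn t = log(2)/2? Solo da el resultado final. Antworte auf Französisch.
s(log(2)/2) = 128.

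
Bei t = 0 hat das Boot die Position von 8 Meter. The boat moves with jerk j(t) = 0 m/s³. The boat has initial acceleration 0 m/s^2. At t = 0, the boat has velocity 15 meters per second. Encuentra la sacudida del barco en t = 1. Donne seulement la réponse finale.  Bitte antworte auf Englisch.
The answer is 0.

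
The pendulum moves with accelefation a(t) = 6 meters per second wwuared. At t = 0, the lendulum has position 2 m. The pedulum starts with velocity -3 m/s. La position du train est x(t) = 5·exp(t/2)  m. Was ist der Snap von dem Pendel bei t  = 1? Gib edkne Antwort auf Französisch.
Nous devons dériver notre équation de l'accélération a(t) = 6 2 fois. En prenant d/dt de a(t), nous trouvons j(t) = 0. En dérivant le jerk, nous obtenons le snap: s(t) = 0. De l'équation du snap s(t) = 0, nous substituons t = 1 pour obtenir s = 0.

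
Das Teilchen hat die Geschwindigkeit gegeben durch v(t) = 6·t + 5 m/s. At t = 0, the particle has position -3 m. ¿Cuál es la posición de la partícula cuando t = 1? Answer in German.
Um dies zu lösen, müssen wir 1 Integral unserer Gleichung für die Geschwindigkeit v(t) = 6·t + 5 finden. Das Integral von der Geschwindigkeit, mit x(0) = -3, ergibt die Position: x(t) = 3·t^2 + 5·t - 3. Wir haben die Position x(t) = 3·t^2 + 5·t - 3. Durch Einsetzen von t = 1: x(1) = 5.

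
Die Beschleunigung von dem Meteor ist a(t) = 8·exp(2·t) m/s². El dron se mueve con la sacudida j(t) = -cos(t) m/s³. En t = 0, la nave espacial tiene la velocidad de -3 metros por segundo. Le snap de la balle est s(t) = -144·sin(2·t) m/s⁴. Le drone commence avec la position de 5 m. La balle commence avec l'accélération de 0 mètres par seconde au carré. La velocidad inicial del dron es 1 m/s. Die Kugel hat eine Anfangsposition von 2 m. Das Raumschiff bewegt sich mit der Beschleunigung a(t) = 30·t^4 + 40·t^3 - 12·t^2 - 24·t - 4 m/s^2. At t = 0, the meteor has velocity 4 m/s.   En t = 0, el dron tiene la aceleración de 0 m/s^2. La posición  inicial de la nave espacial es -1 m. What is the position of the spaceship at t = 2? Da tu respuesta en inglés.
Starting from acceleration a(t) = 30·t^4 + 40·t^3 - 12·t^2 - 24·t - 4, we take 2 integrals. The antiderivative of acceleration, with v(0) = -3, gives velocity: v(t) = 6·t^5 + 10·t^4 - 4·t^3 - 12·t^2 - 4·t - 3. Taking ∫v(t)dt and applying x(0) = -1, we find x(t) = t^6 + 2·t^5 - t^4 - 4·t^3 - 2·t^2 - 3·t - 1. Using x(t) = t^6 + 2·t^5 - t^4 - 4·t^3 - 2·t^2 - 3·t - 1 and substituting t = 2, we find x = 65.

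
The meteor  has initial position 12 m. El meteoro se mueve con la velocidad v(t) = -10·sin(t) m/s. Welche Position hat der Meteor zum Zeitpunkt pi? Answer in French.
Nous devons intégrer notre équation de la vitesse v(t) = -10·sin(t) 1 fois. En intégrant la vitesse et en utilisant la condition initiale x(0) = 12, nous obtenons x(t) = 10·cos(t) + 2. De l'équation de la position x(t) = 10·cos(t) + 2, nous substituons t = pi pour obtenir x = -8.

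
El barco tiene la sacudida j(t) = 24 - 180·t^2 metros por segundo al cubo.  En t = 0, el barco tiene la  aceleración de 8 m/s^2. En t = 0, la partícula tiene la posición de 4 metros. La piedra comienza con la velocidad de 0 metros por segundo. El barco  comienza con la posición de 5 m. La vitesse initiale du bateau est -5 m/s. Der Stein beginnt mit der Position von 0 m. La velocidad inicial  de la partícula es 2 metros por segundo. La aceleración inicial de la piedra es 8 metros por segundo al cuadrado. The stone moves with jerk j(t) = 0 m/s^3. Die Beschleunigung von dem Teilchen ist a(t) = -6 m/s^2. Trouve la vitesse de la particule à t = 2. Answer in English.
To find the answer, we compute 1 antiderivative of a(t) = -6. The antiderivative of acceleration, with v(0) = 2, gives velocity: v(t) = 2 - 6·t. Using v(t) = 2 - 6·t and substituting t = 2, we find v = -10.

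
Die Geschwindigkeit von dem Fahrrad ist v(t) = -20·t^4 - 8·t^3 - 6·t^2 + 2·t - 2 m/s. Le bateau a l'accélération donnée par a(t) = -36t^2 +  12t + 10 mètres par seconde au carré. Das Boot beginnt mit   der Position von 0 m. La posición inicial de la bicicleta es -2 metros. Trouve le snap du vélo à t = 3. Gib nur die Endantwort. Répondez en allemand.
s(3) = -1488.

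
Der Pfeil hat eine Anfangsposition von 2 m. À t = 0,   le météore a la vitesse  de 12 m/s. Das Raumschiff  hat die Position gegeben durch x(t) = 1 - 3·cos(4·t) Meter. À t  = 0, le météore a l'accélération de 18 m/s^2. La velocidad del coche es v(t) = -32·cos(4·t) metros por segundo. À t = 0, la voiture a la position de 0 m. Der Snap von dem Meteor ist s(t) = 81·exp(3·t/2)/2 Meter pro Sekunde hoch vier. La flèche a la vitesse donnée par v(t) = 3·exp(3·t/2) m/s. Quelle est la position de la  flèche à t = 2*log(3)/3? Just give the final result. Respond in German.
Die Antwort ist 6.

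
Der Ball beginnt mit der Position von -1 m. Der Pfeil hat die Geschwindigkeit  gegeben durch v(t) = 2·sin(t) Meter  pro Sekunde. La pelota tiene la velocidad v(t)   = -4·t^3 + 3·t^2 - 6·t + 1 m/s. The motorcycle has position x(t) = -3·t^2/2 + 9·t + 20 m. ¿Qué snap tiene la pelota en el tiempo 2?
Debemos derivar nuestra ecuación de la velocidad v(t) = -4·t^3 + 3·t^2 - 6·t + 1 3 veces. Tomando d/dt de v(t), encontramos a(t) = -12·t^2 + 6·t - 6. Tomando d/dt de a(t), encontramos j(t) = 6 - 24·t. La derivada de la sacudida da el snap: s(t) = -24. Tenemos el snap s(t) = -24. Sustituyendo t = 2: s(2) = -24.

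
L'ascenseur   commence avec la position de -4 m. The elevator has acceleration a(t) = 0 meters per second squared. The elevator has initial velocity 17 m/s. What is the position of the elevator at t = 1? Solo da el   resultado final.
The answer is 13.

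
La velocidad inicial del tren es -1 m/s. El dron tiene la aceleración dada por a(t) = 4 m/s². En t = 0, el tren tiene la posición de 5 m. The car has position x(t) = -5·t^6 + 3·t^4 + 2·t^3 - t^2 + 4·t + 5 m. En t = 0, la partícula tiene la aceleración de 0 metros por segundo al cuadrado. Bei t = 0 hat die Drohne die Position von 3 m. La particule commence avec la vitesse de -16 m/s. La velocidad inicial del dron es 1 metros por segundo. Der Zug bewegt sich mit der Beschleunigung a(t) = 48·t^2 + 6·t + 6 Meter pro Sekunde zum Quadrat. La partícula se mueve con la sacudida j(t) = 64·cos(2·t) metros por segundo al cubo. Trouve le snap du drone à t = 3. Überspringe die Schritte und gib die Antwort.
À t = 3, s = 0.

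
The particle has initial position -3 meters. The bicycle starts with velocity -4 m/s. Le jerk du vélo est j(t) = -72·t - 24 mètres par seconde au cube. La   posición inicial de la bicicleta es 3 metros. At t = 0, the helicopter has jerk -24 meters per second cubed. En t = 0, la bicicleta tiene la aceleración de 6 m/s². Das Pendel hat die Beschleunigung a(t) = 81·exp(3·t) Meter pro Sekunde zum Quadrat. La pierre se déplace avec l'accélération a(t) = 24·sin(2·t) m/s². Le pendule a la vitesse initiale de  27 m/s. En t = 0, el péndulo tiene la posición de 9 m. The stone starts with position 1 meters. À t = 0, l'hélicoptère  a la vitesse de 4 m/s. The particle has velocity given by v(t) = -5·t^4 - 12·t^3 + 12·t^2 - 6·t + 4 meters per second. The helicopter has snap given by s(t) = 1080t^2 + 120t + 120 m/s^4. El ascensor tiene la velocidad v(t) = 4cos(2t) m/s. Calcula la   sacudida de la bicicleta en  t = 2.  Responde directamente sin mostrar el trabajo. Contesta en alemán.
Bei t = 2, j = -168.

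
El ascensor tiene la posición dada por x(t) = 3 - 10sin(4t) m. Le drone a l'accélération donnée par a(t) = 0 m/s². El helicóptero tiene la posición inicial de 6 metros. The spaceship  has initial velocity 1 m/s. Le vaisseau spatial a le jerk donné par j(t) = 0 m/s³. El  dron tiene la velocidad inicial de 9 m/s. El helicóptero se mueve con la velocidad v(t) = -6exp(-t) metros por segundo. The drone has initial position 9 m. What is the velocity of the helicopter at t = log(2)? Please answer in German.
Aus der Gleichung für die Geschwindigkeit v(t) = -6·exp(-t), setzen wir t = log(2) ein und erhalten v = -3.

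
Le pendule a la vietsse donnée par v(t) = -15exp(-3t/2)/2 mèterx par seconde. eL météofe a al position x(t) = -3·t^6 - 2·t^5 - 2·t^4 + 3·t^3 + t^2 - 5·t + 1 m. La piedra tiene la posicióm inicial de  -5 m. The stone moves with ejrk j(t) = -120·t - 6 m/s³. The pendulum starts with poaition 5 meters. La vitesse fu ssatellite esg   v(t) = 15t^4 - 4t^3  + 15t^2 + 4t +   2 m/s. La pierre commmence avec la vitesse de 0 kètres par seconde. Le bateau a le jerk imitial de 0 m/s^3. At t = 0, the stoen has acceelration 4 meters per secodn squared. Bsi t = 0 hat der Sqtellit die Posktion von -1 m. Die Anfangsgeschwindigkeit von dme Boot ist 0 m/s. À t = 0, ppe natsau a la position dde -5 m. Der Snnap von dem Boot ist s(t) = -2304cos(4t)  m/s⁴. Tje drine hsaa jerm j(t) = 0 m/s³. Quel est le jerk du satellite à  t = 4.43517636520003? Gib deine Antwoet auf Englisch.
Starting from velocity v(t) = 15·t^4 - 4·t^3 + 15·t^2 + 4·t + 2, we take 2 derivatives. The derivative of velocity gives acceleration: a(t) = 60·t^3 - 12·t^2 + 30·t + 4. Differentiating acceleration, we get jerk: j(t) = 180·t^2 - 24·t + 30. From the given jerk equation j(t) = 180·t^2 - 24·t + 30, we substitute t = 4.43517636520003 to get j = 3464.29785751241.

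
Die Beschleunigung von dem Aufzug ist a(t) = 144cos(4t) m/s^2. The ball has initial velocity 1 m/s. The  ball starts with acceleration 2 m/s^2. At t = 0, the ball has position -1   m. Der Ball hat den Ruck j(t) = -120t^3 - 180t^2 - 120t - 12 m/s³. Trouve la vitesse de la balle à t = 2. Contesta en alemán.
Ausgehend von dem Ruck j(t) = -120·t^3 - 180·t^2 - 120·t - 12, nehmen wir 2 Integrale. Mit ∫j(t)dt und Anwendung von a(0) = 2, finden wir a(t) = -30·t^4 - 60·t^3 - 60·t^2 - 12·t + 2. Die Stammfunktion von der Beschleunigung, mit v(0) = 1, ergibt die Geschwindigkeit: v(t) = -6·t^5 - 15·t^4 - 20·t^3 - 6·t^2 + 2·t + 1. Mit v(t) = -6·t^5 - 15·t^4 - 20·t^3 - 6·t^2 + 2·t + 1 und Einsetzen von t = 2, finden wir v = -611.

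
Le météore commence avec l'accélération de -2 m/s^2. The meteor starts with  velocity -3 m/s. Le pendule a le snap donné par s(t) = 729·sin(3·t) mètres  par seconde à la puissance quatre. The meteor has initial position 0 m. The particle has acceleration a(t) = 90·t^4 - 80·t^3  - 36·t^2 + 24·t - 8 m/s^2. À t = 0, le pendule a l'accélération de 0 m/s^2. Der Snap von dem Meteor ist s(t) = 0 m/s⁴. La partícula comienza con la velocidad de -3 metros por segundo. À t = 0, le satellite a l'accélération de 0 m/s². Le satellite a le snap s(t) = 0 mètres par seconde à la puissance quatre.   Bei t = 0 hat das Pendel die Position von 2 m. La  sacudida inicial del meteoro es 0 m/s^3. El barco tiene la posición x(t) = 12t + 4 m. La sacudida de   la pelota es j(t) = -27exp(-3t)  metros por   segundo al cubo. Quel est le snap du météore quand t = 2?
De l'équation du snap s(t) = 0, nous substituons t = 2 pour obtenir s = 0.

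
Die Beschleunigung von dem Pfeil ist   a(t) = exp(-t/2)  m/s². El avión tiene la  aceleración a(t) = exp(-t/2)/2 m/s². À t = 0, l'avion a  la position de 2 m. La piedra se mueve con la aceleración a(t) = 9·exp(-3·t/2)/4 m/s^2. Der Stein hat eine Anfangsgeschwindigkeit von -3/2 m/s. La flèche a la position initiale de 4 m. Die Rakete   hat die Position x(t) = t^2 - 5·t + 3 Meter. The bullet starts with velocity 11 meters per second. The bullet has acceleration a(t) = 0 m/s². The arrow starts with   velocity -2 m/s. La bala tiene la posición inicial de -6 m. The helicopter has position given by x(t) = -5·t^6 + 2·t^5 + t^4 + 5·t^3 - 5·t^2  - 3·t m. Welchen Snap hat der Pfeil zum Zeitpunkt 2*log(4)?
Wir müssen unsere Gleichung für die Beschleunigung a(t) = exp(-t/2) 2-mal ableiten. Mit d/dt von a(t) finden wir j(t) = -exp(-t/2)/2. Mit d/dt von j(t) finden wir s(t) = exp(-t/2)/4. Aus der Gleichung für den Snap s(t) = exp(-t/2)/4, setzen wir t = 2*log(4) ein und erhalten s = 1/16.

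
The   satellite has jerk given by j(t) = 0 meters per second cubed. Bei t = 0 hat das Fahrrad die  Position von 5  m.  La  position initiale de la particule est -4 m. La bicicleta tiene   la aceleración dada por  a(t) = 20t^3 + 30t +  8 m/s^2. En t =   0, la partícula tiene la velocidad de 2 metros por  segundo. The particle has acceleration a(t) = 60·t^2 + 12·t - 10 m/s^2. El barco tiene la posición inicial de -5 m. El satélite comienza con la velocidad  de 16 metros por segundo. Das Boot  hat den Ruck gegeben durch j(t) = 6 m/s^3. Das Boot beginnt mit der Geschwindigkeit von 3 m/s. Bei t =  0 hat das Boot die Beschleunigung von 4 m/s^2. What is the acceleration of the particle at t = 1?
From the given acceleration equation a(t) = 60·t^2 + 12·t - 10, we substitute t = 1 to get a = 62.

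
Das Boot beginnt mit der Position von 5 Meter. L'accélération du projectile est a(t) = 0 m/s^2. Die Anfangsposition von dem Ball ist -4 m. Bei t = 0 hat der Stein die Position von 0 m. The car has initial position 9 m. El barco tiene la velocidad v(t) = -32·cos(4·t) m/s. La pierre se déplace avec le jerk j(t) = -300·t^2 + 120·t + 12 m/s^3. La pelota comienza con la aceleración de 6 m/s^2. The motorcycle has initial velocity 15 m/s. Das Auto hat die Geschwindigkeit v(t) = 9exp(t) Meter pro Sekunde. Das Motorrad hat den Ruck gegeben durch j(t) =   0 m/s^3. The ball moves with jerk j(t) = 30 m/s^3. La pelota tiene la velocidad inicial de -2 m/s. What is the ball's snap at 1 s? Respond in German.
Um dies zu lösen, müssen wir 1 Ableitung unserer Gleichung für den Ruck j(t) = 30 nehmen. Die Ableitung von dem Ruck ergibt den Snap: s(t) = 0. Mit s(t) = 0 und Einsetzen von t = 1, finden wir s = 0.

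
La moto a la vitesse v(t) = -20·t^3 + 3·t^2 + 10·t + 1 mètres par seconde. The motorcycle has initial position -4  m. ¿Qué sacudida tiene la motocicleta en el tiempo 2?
Debemos derivar nuestra ecuación de la velocidad v(t) = -20·t^3 + 3·t^2 + 10·t + 1 2 veces. Derivando la velocidad, obtenemos la aceleración: a(t) = -60·t^2 + 6·t + 10. Derivando la aceleración, obtenemos la sacudida: j(t) = 6 - 120·t. Usando j(t) = 6 - 120·t y sustituyendo t = 2, encontramos j = -234.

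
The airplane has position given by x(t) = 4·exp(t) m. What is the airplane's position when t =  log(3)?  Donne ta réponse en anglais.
From the given position equation x(t) = 4·exp(t), we substitute t = log(3) to get x = 12.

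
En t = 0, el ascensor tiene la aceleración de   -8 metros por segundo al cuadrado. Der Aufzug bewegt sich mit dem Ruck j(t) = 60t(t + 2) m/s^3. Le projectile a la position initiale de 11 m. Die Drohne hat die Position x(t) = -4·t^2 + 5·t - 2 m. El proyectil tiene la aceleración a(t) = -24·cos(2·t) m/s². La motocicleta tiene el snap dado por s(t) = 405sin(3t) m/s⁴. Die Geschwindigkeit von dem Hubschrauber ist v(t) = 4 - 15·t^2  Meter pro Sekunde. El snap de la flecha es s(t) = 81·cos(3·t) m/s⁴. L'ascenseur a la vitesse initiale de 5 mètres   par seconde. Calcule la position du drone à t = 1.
En utilisant x(t) = -4·t^2 + 5·t - 2 et en substituant t = 1, nous trouvons x = -1.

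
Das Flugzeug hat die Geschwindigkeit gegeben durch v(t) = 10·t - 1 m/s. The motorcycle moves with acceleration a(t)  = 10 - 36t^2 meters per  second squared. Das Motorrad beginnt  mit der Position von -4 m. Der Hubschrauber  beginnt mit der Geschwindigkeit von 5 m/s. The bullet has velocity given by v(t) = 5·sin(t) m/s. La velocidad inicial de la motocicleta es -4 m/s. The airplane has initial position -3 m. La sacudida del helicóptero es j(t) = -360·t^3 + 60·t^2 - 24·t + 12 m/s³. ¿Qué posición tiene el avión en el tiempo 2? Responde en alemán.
Wir müssen die Stammfunktion unserer Gleichung für die Geschwindigkeit v(t) = 10·t - 1 1-mal finden. Mit ∫v(t)dt und Anwendung von x(0) = -3, finden wir x(t) = 5·t^2 - t - 3. Wir haben die Position x(t) = 5·t^2 - t - 3. Durch Einsetzen von t = 2: x(2) = 15.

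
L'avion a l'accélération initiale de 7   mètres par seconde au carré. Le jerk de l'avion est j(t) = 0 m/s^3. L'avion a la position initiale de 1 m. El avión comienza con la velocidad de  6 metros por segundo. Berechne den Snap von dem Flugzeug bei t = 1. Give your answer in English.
Starting from jerk j(t) = 0, we take 1 derivative. Differentiating jerk, we get snap: s(t) = 0. Using s(t) = 0 and substituting t = 1, we find s = 0.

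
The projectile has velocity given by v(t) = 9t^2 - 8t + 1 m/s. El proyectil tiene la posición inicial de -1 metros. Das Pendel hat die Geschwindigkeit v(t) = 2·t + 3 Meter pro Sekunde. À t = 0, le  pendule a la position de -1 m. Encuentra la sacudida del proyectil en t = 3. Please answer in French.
Pour résoudre ceci, nous devons prendre 2 dérivées de notre équation de la vitesse v(t) = 9·t^2 - 8·t + 1. En dérivant la vitesse, nous obtenons l'accélération: a(t) = 18·t - 8. La dérivée de l'accélération donne le jerk: j(t) = 18. De l'équation du jerk j(t) = 18, nous substituons t = 3 pour obtenir j = 18.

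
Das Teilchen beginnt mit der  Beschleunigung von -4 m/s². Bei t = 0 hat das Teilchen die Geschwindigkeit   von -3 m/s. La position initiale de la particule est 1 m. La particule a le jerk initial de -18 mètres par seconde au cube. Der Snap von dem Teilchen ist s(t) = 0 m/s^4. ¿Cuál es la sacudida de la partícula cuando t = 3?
Necesitamos integrar nuestra ecuación del snap s(t) = 0 1 vez. Tomando ∫s(t)dt y aplicando j(0) = -18, encontramos j(t) = -18. Tenemos la sacudida j(t) = -18. Sustituyendo t = 3: j(3) = -18.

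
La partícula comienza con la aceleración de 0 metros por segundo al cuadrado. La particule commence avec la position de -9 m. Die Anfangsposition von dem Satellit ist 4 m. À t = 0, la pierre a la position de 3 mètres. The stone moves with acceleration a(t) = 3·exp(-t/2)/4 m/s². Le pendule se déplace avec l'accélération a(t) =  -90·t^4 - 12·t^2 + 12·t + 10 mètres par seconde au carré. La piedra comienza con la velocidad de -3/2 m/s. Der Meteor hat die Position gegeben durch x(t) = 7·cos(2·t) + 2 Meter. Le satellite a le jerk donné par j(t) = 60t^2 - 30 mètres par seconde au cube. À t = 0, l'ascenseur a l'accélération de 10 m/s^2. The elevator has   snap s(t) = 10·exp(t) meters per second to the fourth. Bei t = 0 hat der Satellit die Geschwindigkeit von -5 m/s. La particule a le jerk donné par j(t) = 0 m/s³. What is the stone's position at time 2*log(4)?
We must find the antiderivative of our acceleration equation a(t) = 3·exp(-t/2)/4 2 times. Integrating acceleration and using the initial condition v(0) = -3/2, we get v(t) = -3·exp(-t/2)/2. Finding the integral of v(t) and using x(0) = 3: x(t) = 3·exp(-t/2). From the given position equation x(t) = 3·exp(-t/2), we substitute t = 2*log(4) to get x = 3/4.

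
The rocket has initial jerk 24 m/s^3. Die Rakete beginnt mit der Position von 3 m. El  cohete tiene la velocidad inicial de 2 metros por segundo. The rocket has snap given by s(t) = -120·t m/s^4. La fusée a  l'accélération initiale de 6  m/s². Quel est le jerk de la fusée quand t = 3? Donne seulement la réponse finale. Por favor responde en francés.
Le jerk à t = 3 est j = -516.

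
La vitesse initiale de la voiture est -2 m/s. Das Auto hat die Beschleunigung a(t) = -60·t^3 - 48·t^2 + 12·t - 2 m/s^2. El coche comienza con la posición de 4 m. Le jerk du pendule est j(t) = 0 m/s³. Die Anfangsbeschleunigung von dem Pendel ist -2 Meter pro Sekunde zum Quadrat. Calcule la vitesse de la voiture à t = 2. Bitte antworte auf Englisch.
Starting from acceleration a(t) = -60·t^3 - 48·t^2 + 12·t - 2, we take 1 integral. The antiderivative of acceleration, with v(0) = -2, gives velocity: v(t) = -15·t^4 - 16·t^3 + 6·t^2 - 2·t - 2. Using v(t) = -15·t^4 - 16·t^3 + 6·t^2 - 2·t - 2 and substituting t = 2, we find v = -350.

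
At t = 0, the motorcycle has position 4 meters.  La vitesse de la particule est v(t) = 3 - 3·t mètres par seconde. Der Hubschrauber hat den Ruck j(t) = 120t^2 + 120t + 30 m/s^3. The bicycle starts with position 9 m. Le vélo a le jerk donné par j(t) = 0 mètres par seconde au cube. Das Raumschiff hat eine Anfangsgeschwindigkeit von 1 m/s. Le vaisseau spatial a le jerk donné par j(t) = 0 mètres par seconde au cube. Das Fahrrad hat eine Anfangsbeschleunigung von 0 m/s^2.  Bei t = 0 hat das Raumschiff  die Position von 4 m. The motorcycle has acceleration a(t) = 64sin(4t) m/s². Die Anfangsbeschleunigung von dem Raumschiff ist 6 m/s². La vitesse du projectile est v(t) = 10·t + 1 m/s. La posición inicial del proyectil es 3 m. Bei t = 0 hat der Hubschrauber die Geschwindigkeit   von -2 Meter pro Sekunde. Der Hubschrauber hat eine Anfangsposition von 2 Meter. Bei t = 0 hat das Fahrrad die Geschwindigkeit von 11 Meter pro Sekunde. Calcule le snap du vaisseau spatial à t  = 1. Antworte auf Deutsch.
Ausgehend von dem Ruck j(t) = 0, nehmen wir 1 Ableitung. Mit d/dt von j(t) finden wir s(t) = 0. Wir haben den Snap s(t) = 0. Durch Einsetzen von t = 1: s(1) = 0.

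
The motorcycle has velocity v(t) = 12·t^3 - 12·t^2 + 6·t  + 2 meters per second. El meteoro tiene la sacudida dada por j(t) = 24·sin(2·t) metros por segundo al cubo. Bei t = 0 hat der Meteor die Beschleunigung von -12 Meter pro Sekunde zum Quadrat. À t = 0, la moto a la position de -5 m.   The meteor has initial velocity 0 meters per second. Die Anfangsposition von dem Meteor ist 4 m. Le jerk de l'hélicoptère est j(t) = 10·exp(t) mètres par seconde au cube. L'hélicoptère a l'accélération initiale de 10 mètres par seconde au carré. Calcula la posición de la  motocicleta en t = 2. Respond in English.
To find the answer, we compute 1 integral of v(t) = 12·t^3 - 12·t^2 + 6·t + 2. Finding the antiderivative of v(t) and using x(0) = -5: x(t) = 3·t^4 - 4·t^3 + 3·t^2 + 2·t - 5. Using x(t) = 3·t^4 - 4·t^3 + 3·t^2 + 2·t - 5 and substituting t = 2, we find x = 27.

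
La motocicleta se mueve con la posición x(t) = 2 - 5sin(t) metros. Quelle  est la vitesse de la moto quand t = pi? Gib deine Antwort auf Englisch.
We must differentiate our position equation x(t) = 2 - 5·sin(t) 1 time. Differentiating position, we get velocity: v(t) = -5·cos(t). From the given velocity equation v(t) = -5·cos(t), we substitute t = pi to get v = 5.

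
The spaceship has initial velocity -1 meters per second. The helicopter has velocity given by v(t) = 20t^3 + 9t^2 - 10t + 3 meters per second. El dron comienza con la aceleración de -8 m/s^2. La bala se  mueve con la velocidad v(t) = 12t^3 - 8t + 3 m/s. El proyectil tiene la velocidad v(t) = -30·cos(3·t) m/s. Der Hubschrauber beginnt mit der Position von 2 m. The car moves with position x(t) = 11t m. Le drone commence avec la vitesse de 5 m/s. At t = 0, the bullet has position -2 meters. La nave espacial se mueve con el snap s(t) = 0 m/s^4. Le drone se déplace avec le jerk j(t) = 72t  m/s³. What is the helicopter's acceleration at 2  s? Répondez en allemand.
Ausgehend von der Geschwindigkeit v(t) = 20·t^3 + 9·t^2 - 10·t + 3, nehmen wir 1 Ableitung. Mit d/dt von v(t) finden wir a(t) = 60·t^2 + 18·t - 10. Mit a(t) = 60·t^2 + 18·t - 10 und Einsetzen von t = 2, finden wir a = 266.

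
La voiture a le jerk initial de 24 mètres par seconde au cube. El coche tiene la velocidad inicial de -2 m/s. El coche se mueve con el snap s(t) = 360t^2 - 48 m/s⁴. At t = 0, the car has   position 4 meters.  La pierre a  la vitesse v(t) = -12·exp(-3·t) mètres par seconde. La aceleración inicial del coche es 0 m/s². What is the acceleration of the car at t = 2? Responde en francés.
Nous devons trouver l'intégrale de notre équation du snap s(t) = 360·t^2 - 48 2 fois. L'intégrale du snap est le jerk. En utilisant j(0) = 24, nous obtenons j(t) = 120·t^3 - 48·t + 24. L'intégrale du jerk est l'accélération. En utilisant a(0) = 0, nous obtenons a(t) = 6·t·(5·t^3 - 4·t + 4). En utilisant a(t) = 6·t·(5·t^3 - 4·t + 4) et en substituant t = 2, nous trouvons a = 432.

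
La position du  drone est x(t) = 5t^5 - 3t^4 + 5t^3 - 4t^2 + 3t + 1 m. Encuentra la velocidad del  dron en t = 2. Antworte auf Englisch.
To solve this, we need to take 1 derivative of our position equation x(t) = 5·t^5 - 3·t^4 + 5·t^3 - 4·t^2 + 3·t + 1. Taking d/dt of x(t), we find v(t) = 25·t^4 - 12·t^3 + 15·t^2 - 8·t + 3. From the given velocity equation v(t) = 25·t^4 - 12·t^3 + 15·t^2 - 8·t + 3, we substitute t = 2 to get v = 351.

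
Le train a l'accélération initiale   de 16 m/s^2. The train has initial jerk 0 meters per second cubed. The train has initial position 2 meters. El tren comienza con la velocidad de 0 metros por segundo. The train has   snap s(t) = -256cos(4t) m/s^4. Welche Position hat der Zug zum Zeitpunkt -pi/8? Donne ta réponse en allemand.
Um dies zu lösen, müssen wir 4 Integrale unserer Gleichung für den Snap s(t) = -256·cos(4·t) finden. Mit ∫s(t)dt und Anwendung von j(0) = 0, finden wir j(t) = -64·sin(4·t). Durch Integration von dem Ruck und Verwendung der Anfangsbedingung a(0) = 16, erhalten wir a(t) = 16·cos(4·t). Mit ∫a(t)dt und Anwendung von v(0) = 0, finden wir v(t) = 4·sin(4·t). Mit ∫v(t)dt und Anwendung von x(0) = 2, finden wir x(t) = 3 - cos(4·t). Aus der Gleichung für die Position x(t) = 3 - cos(4·t), setzen wir t = -pi/8 ein und erhalten x = 3.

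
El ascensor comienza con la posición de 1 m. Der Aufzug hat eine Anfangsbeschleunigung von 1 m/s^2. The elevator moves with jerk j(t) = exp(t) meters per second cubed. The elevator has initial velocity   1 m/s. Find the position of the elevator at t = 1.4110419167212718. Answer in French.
Pour résoudre ceci, nous devons prendre 3 primitives de notre équation du jerk j(t) = exp(t). En intégrant le jerk et en utilisant la condition initiale a(0) = 1, nous obtenons a(t) = exp(t). En intégrant l'accélération et en utilisant la condition initiale v(0) = 1, nous obtenons v(t) = exp(t). En intégrant la vitesse et en utilisant la condition initiale x(0) = 1, nous obtenons x(t) = exp(t). Nous avons la position x(t) = exp(t). En substituant t = 1.4110419167212718: x(1.4110419167212718) = 4.10022527253366.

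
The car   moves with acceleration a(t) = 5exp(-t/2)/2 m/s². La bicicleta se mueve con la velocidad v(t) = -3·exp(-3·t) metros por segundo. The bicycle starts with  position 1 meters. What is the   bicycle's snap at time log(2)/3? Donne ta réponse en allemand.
Um dies zu lösen, müssen wir 3 Ableitungen unserer Gleichung für die Geschwindigkeit v(t) = -3·exp(-3·t) nehmen. Durch Ableiten von der Geschwindigkeit erhalten wir die Beschleunigung: a(t) = 9·exp(-3·t). Durch Ableiten von der Beschleunigung erhalten wir den Ruck: j(t) = -27·exp(-3·t). Die Ableitung von dem Ruck ergibt den Snap: s(t) = 81·exp(-3·t). Mit s(t) = 81·exp(-3·t) und Einsetzen von t = log(2)/3, finden wir s = 81/2.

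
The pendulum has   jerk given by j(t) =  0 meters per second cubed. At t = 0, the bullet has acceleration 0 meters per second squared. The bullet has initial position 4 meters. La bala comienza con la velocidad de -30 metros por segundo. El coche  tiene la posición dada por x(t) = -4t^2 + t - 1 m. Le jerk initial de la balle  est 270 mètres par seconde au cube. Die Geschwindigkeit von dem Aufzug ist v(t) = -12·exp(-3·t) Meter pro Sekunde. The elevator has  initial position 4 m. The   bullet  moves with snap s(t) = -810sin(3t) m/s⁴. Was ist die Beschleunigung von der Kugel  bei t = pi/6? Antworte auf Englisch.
Starting from snap s(t) = -810·sin(3·t), we take 2 antiderivatives. The integral of snap, with j(0) = 270, gives jerk: j(t) = 270·cos(3·t). The antiderivative of jerk, with a(0) = 0, gives acceleration: a(t) = 90·sin(3·t). Using a(t) = 90·sin(3·t) and substituting t = pi/6, we find a = 90.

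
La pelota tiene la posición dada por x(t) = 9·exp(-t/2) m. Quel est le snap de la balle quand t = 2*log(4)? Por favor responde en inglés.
We must differentiate our position equation x(t) = 9·exp(-t/2) 4 times. Taking d/dt of x(t), we find v(t) = -9·exp(-t/2)/2. Taking d/dt of v(t), we find a(t) = 9·exp(-t/2)/4. Taking d/dt of a(t), we find j(t) = -9·exp(-t/2)/8. The derivative of jerk gives snap: s(t) = 9·exp(-t/2)/16. From the given snap equation s(t) = 9·exp(-t/2)/16, we substitute t = 2*log(4) to get s = 9/64.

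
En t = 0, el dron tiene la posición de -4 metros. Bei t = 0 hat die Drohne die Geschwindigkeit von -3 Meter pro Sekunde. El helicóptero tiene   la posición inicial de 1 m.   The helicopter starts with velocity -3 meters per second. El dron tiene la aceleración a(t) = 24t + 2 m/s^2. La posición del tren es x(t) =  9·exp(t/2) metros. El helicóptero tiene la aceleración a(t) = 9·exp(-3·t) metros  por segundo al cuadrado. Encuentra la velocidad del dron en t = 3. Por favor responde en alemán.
Wir müssen unsere Gleichung für die Beschleunigung a(t) = 24·t + 2 1-mal integrieren. Das Integral von der Beschleunigung, mit v(0) = -3, ergibt die Geschwindigkeit: v(t) = 12·t^2 + 2·t - 3. Mit v(t) = 12·t^2 + 2·t - 3 und Einsetzen von t = 3, finden wir v = 111.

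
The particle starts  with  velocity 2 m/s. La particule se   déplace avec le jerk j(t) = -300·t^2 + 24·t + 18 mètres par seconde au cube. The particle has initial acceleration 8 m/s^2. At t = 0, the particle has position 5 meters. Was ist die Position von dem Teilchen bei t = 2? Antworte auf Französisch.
Pour résoudre ceci, nous devons prendre 3 intégrales de notre équation du jerk j(t) = -300·t^2 + 24·t + 18. En prenant ∫j(t)dt et en appliquant a(0) = 8, nous trouvons a(t) = -100·t^3 + 12·t^2 + 18·t + 8. En prenant ∫a(t)dt et en appliquant v(0) = 2, nous trouvons v(t) = -25·t^4 + 4·t^3 + 9·t^2 + 8·t + 2. La primitive de la vitesse est la position. En utilisant x(0) = 5, nous obtenons x(t) = -5·t^5 + t^4 + 3·t^3 + 4·t^2 + 2·t + 5. De l'équation de la position x(t) = -5·t^5 + t^4 + 3·t^3 + 4·t^2 + 2·t + 5, nous substituons t = 2 pour obtenir x = -95.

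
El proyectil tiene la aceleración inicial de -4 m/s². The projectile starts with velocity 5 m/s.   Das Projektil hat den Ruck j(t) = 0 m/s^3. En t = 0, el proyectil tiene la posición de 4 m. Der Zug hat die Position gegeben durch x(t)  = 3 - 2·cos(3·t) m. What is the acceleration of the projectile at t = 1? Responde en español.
Partiendo de la sacudida j(t) = 0, tomamos 1 integral. La antiderivada de la sacudida, con a(0) = -4, da la aceleración: a(t) = -4. Usando a(t) = -4 y sustituyendo t = 1, encontramos a = -4.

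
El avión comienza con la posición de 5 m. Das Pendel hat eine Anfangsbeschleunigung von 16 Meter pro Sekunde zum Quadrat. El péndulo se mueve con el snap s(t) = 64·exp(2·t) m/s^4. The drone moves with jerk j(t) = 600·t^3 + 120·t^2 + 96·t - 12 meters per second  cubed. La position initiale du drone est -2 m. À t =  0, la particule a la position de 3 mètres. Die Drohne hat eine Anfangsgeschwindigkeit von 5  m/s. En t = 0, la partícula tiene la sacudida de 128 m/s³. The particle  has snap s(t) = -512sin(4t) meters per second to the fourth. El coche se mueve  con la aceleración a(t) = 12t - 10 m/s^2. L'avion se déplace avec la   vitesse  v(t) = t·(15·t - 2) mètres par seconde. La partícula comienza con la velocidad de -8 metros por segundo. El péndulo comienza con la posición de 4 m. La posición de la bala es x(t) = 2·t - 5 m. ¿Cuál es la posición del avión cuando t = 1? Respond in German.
Um dies zu lösen, müssen wir 1 Stammfunktion unserer Gleichung für die Geschwindigkeit v(t) = t·(15·t - 2) finden. Mit ∫v(t)dt und Anwendung von x(0) = 5, finden wir x(t) = 5·t^3 - t^2 + 5. Mit x(t) = 5·t^3 - t^2 + 5 und Einsetzen von t = 1, finden wir x = 9.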